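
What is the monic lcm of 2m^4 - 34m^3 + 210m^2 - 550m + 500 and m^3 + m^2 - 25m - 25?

m^6 - 11m^5 + 8m^4 + 270m^3 - 875m^2 + 125m + 1250

Apply the Euclidean algorithm:
  2m^4 - 34m^3 + 210m^2 - 550m + 500 = (2m - 36)(m^3 + m^2 - 25m - 25) + (296m^2 - 1400m - 400)
  m^3 + m^2 - 25m - 25 = ((1/296)m + 53/2738)(296m^2 - 1400m - 400) + ((4725/1369)m - 23625/1369)
  296m^2 - 1400m - 400 = ((405224/4725)m + 21904/945)((4725/1369)m - 23625/1369) + (0)
Last nonzero remainder: (4725/1369)m - 23625/1369. Dividing through by 4725/1369 gives the monic gcd m - 5.
Then lcm(f, g) = f·g / gcd(f, g); expanding and making the result monic gives the answer.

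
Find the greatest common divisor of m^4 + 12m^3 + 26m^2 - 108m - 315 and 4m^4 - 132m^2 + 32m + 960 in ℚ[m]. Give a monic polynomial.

m^2 + 8m + 15

Euclidean algorithm in ℚ[m]:
  m^4 + 12m^3 + 26m^2 - 108m - 315 = (1/4)(4m^4 - 132m^2 + 32m + 960) + (12m^3 + 59m^2 - 116m - 555)
  4m^4 - 132m^2 + 32m + 960 = ((1/3)m - 59/36)(12m^3 + 59m^2 - 116m - 555) + ((121/36)m^2 + (242/9)m + 605/12)
  12m^3 + 59m^2 - 116m - 555 = ((432/121)m - 1332/121)((121/36)m^2 + (242/9)m + 605/12) + (0)
Last nonzero remainder: (121/36)m^2 + (242/9)m + 605/12. Dividing through by 121/36 gives the monic gcd m^2 + 8m + 15.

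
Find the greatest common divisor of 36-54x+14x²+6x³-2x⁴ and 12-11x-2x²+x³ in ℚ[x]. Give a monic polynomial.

-3+2x+x²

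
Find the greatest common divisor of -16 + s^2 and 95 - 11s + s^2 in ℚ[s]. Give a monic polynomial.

Repeated division with remainder:
  s^2 - 16 = (s^2 - 11s + 95) + (11s - 111)
  s^2 - 11s + 95 = ((1/11)s - 10/121)(11s - 111) + (10385/121)
  11s - 111 = ((1331/10385)s - 13431/10385)(10385/121) + (0)
The last nonzero remainder is the constant 10385/121, so the polynomials are coprime and gcd = 1.

1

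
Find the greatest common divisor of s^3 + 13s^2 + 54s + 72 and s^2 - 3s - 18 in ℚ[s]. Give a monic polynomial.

s + 3

Euclidean algorithm in ℚ[s]:
  s^3 + 13s^2 + 54s + 72 = (s + 16)(s^2 - 3s - 18) + (120s + 360)
  s^2 - 3s - 18 = ((1/120)s - 1/20)(120s + 360) + (0)
Last nonzero remainder: 120s + 360. Dividing through by 120 gives the monic gcd s + 3.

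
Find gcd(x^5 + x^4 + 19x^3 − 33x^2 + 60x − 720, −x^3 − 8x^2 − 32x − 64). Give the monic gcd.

x^2 + 4x + 16

Apply the Euclidean algorithm:
  x^5 + x^4 + 19x^3 − 33x^2 + 60x − 720 = (−x^2 + 7x − 43)(−x^3 − 8x^2 − 32x − 64) + (−217x^2 − 868x − 3472)
  −x^3 − 8x^2 − 32x − 64 = ((1/217)x + 4/217)(−217x^2 − 868x − 3472) + (0)
Last nonzero remainder: −217x^2 − 868x − 3472. Dividing through by −217 gives the monic gcd x^2 + 4x + 16.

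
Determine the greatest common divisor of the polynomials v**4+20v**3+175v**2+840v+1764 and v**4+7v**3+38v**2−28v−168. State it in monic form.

Euclidean algorithm in ℚ[v]:
  v**4+20v**3+175v**2+840v+1764 = (v**4+7v**3+38v**2−28v−168) + (13v**3+137v**2+868v+1932)
  v**4+7v**3+38v**2−28v−168 = ((1/13)v−46/169)(13v**3+137v**2+868v+1932) + ((1440/169)v**2+(10080/169)v+60480/169)
  13v**3+137v**2+868v+1932 = ((2197/1440)v+3887/720)((1440/169)v**2+(10080/169)v+60480/169) + (0)
Last nonzero remainder: (1440/169)v**2+(10080/169)v+60480/169. Dividing through by 1440/169 gives the monic gcd v**2+7v+42.

v**2+7v+42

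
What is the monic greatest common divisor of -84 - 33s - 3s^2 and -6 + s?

1

Euclidean algorithm in ℚ[s]:
  -3s^2 - 33s - 84 = (-3s - 51)(s - 6) + (-390)
  s - 6 = (-(1/390)s + 1/65)(-390) + (0)
The last nonzero remainder is the constant -390, so the polynomials are coprime and gcd = 1.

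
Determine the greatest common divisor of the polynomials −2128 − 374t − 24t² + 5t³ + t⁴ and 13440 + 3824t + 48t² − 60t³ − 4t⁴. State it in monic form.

By polynomial division,
  t⁴ + 5t³ − 24t² − 374t − 2128 = (−1/4)(−4t⁴ − 60t³ + 48t² + 3824t + 13440) + (−10t³ − 12t² + 582t + 1232)
  −4t⁴ − 60t³ + 48t² + 3824t + 13440 = ((2/5)t + 138/25)(−10t³ − 12t² + 582t + 1232) + (−(2964/25)t² + (2964/25)t + 165984/25)
  −10t³ − 12t² + 582t + 1232 = ((125/1482)t + 275/1482)(−(2964/25)t² + (2964/25)t + 165984/25) + (0)
Last nonzero remainder: −(2964/25)t² + (2964/25)t + 165984/25. Dividing through by −2964/25 gives the monic gcd t² − t − 56.

−56 − t + t²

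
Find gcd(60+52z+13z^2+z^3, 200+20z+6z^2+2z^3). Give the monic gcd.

5+z

By polynomial division,
  z^3+13z^2+52z+60 = (1/2)(2z^3+6z^2+20z+200) + (10z^2+42z−40)
  2z^3+6z^2+20z+200 = ((1/5)z−6/25)(10z^2+42z−40) + ((952/25)z+952/5)
  10z^2+42z−40 = ((125/476)z−25/119)((952/25)z+952/5) + (0)
Last nonzero remainder: (952/25)z+952/5. Dividing through by 952/25 gives the monic gcd z+5.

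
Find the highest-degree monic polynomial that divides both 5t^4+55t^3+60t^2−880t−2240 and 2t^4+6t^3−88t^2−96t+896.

By polynomial division,
  5t^4+55t^3+60t^2−880t−2240 = (5/2)(2t^4+6t^3−88t^2−96t+896) + (40t^3+280t^2−640t−4480)
  2t^4+6t^3−88t^2−96t+896 = ((1/20)t−1/5)(40t^3+280t^2−640t−4480) + (0)
Last nonzero remainder: 40t^3+280t^2−640t−4480. Dividing through by 40 gives the monic gcd t^3+7t^2−16t−112.

t^3+7t^2−16t−112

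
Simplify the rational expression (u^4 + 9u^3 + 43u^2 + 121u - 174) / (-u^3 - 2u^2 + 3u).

(-u^3 - 10u^2 - 53u - 174)/(u^2 + 3u)

Repeated division with remainder:
  u^4 + 9u^3 + 43u^2 + 121u - 174 = (-u - 7)(-u^3 - 2u^2 + 3u) + (32u^2 + 142u - 174)
  -u^3 - 2u^2 + 3u = (-(1/32)u + 39/512)(32u^2 + 142u - 174) + (-(3393/256)u + 3393/256)
  32u^2 + 142u - 174 = (-(8192/3393)u - 512/39)(-(3393/256)u + 3393/256) + (0)
Last nonzero remainder: -(3393/256)u + 3393/256. Dividing through by -3393/256 gives the monic gcd u - 1.
Cancel u - 1 from numerator and denominator to get the reduced form.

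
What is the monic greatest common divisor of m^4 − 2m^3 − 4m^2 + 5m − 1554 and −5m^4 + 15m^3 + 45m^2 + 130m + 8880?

Apply the Euclidean algorithm:
  m^4 − 2m^3 − 4m^2 + 5m − 1554 = (−1/5)(−5m^4 + 15m^3 + 45m^2 + 130m + 8880) + (m^3 + 5m^2 + 31m + 222)
  −5m^4 + 15m^3 + 45m^2 + 130m + 8880 = (−5m + 40)(m^3 + 5m^2 + 31m + 222) + (0)
The last nonzero remainder m^3 + 5m^2 + 31m + 222 is already monic.

m^3 + 5m^2 + 31m + 222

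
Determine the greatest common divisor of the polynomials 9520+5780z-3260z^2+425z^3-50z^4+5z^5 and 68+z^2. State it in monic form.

68+z^2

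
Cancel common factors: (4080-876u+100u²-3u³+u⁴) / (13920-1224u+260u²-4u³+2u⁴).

Repeated division with remainder:
  u⁴-3u³+100u²-876u+4080 = (1/2)(2u⁴-4u³+260u²-1224u+13920) + (-u³-30u²-264u-2880)
  2u⁴-4u³+260u²-1224u+13920 = (-2u+64)(-u³-30u²-264u-2880) + (1652u²+9912u+198240)
  -u³-30u²-264u-2880 = (-(1/1652)u-6/413)(1652u²+9912u+198240) + (0)
Last nonzero remainder: 1652u²+9912u+198240. Dividing through by 1652 gives the monic gcd u²+6u+120.
Cancel u²+6u+120 from numerator and denominator to get the reduced form.

(34-9u+u²)/(116-16u+2u²)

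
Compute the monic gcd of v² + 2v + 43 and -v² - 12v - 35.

Apply the Euclidean algorithm:
  v² + 2v + 43 = (-1)(-v² - 12v - 35) + (-10v + 8)
  -v² - 12v - 35 = ((1/10)v + 32/25)(-10v + 8) + (-1131/25)
  -10v + 8 = ((250/1131)v - 200/1131)(-1131/25) + (0)
The last nonzero remainder is the constant -1131/25, so the polynomials are coprime and gcd = 1.

1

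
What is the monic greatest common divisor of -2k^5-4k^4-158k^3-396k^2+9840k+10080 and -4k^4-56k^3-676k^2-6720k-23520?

By polynomial division,
  -2k^5-4k^4-158k^3-396k^2+9840k+10080 = ((1/2)k-6)(-4k^4-56k^3-676k^2-6720k-23520) + (-156k^3-1092k^2-18720k-131040)
  -4k^4-56k^3-676k^2-6720k-23520 = ((1/39)k+7/39)(-156k^3-1092k^2-18720k-131040) + (0)
Last nonzero remainder: -156k^3-1092k^2-18720k-131040. Dividing through by -156 gives the monic gcd k^3+7k^2+120k+840.

k^3+7k^2+120k+840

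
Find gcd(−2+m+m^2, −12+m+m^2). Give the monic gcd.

1

Apply the Euclidean algorithm:
  m^2+m−2 = (m^2+m−12) + (10)
  m^2+m−12 = ((1/10)m^2+(1/10)m−6/5)(10) + (0)
The last nonzero remainder is the constant 10, so the polynomials are coprime and gcd = 1.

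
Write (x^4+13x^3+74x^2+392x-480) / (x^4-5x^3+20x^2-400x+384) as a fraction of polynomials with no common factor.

(x+10)/(x-8)

Repeated division with remainder:
  x^4+13x^3+74x^2+392x-480 = (x^4-5x^3+20x^2-400x+384) + (18x^3+54x^2+792x-864)
  x^4-5x^3+20x^2-400x+384 = ((1/18)x-4/9)(18x^3+54x^2+792x-864) + (0)
Last nonzero remainder: 18x^3+54x^2+792x-864. Dividing through by 18 gives the monic gcd x^3+3x^2+44x-48.
Cancel x^3+3x^2+44x-48 from numerator and denominator to get the reduced form.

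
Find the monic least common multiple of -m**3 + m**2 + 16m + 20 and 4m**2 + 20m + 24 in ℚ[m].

m**4 + 2m**3 - 19m**2 - 68m - 60

Repeated division with remainder:
  -m**3 + m**2 + 16m + 20 = (-(1/4)m + 3/2)(4m**2 + 20m + 24) + (-8m - 16)
  4m**2 + 20m + 24 = (-(1/2)m - 3/2)(-8m - 16) + (0)
Last nonzero remainder: -8m - 16. Dividing through by -8 gives the monic gcd m + 2.
Then lcm(f, g) = f·g / gcd(f, g); expanding and making the result monic gives the answer.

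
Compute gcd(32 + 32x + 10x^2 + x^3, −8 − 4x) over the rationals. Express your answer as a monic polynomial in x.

By polynomial division,
  x^3 + 10x^2 + 32x + 32 = (−(1/4)x^2 − 2x − 4)(−4x − 8) + (0)
Last nonzero remainder: −4x − 8. Dividing through by −4 gives the monic gcd x + 2.

2 + x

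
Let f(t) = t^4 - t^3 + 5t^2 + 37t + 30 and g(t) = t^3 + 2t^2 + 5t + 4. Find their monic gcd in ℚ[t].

t + 1

Euclidean algorithm in ℚ[t]:
  t^4 - t^3 + 5t^2 + 37t + 30 = (t - 3)(t^3 + 2t^2 + 5t + 4) + (6t^2 + 48t + 42)
  t^3 + 2t^2 + 5t + 4 = ((1/6)t - 1)(6t^2 + 48t + 42) + (46t + 46)
  6t^2 + 48t + 42 = ((3/23)t + 21/23)(46t + 46) + (0)
Last nonzero remainder: 46t + 46. Dividing through by 46 gives the monic gcd t + 1.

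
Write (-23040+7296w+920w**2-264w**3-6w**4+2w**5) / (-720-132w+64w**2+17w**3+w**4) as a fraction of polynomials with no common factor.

(128-32w+2w**2)/(4+w)

Euclidean algorithm in ℚ[w]:
  2w**5-6w**4-264w**3+920w**2+7296w-23040 = (2w-40)(w**4+17w**3+64w**2-132w-720) + (288w**3+3744w**2+3456w-51840)
  w**4+17w**3+64w**2-132w-720 = ((1/288)w+1/72)(288w**3+3744w**2+3456w-51840) + (0)
Last nonzero remainder: 288w**3+3744w**2+3456w-51840. Dividing through by 288 gives the monic gcd w**3+13w**2+12w-180.
Cancel w**3+13w**2+12w-180 from numerator and denominator to get the reduced form.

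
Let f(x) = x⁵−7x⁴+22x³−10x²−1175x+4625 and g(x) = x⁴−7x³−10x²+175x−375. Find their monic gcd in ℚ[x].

x²−25

By polynomial division,
  x⁵−7x⁴+22x³−10x²−1175x+4625 = (x)(x⁴−7x³−10x²+175x−375) + (32x³−185x²−800x+4625)
  x⁴−7x³−10x²+175x−375 = ((1/32)x−39/1024)(32x³−185x²−800x+4625) + ((8145/1024)x²−203625/1024)
  32x³−185x²−800x+4625 = ((32768/8145)x−37888/1629)((8145/1024)x²−203625/1024) + (0)
Last nonzero remainder: (8145/1024)x²−203625/1024. Dividing through by 8145/1024 gives the monic gcd x²−25.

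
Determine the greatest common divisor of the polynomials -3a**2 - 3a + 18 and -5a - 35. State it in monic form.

Repeated division with remainder:
  -3a**2 - 3a + 18 = ((3/5)a - 18/5)(-5a - 35) + (-108)
  -5a - 35 = ((5/108)a + 35/108)(-108) + (0)
The last nonzero remainder is the constant -108, so the polynomials are coprime and gcd = 1.

1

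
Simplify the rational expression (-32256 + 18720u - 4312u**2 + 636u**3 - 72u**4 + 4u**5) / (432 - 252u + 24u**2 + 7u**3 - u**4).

(1344 - 220u + 32u**2 - 4u**3)/(-18 + 3u + u**2)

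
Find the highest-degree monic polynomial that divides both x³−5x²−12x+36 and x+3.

x+3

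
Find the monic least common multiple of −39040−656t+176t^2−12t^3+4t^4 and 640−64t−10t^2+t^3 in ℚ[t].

Apply the Euclidean algorithm:
  4t^4−12t^3+176t^2−656t−39040 = (4t+28)(t^3−10t^2−64t+640) + (712t^2−1424t−56960)
  t^3−10t^2−64t+640 = ((1/712)t−1/89)(712t^2−1424t−56960) + (0)
Last nonzero remainder: 712t^2−1424t−56960. Dividing through by 712 gives the monic gcd t^2−2t−80.
Then lcm(f, g) = f·g / gcd(f, g); expanding and making the result monic gives the answer.

78080−8448t−516t^2+68t^3−11t^4+t^5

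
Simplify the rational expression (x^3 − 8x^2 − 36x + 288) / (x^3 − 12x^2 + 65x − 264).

(x^2 − 36)/(x^2 − 4x + 33)

By polynomial division,
  x^3 − 8x^2 − 36x + 288 = (x^3 − 12x^2 + 65x − 264) + (4x^2 − 101x + 552)
  x^3 − 12x^2 + 65x − 264 = ((1/4)x + 53/16)(4x^2 − 101x + 552) + ((4185/16)x − 4185/2)
  4x^2 − 101x + 552 = ((64/4185)x − 368/1395)((4185/16)x − 4185/2) + (0)
Last nonzero remainder: (4185/16)x − 4185/2. Dividing through by 4185/16 gives the monic gcd x − 8.
Cancel x − 8 from numerator and denominator to get the reduced form.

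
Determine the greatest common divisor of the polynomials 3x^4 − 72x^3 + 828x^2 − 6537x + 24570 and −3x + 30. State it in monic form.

Euclidean algorithm in ℚ[x]:
  3x^4 − 72x^3 + 828x^2 − 6537x + 24570 = (−x^3 + 14x^2 − 136x + 819)(−3x + 30) + (0)
Last nonzero remainder: −3x + 30. Dividing through by −3 gives the monic gcd x − 10.

x − 10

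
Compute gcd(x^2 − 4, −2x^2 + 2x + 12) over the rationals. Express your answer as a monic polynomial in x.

x + 2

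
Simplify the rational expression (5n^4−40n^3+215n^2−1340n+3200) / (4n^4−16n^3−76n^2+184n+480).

(5n^2+5n+160)/(4n^2+20n+24)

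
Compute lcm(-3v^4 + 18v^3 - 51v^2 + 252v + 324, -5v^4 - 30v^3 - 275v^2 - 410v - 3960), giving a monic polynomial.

v^6 + v^5 + 19v^4 - 229v^3 + 52v^2 - 4452v - 4752

Repeated division with remainder:
  -3v^4 + 18v^3 - 51v^2 + 252v + 324 = (3/5)(-5v^4 - 30v^3 - 275v^2 - 410v - 3960) + (36v^3 + 114v^2 + 498v + 2700)
  -5v^4 - 30v^3 - 275v^2 - 410v - 3960 = (-(5/36)v - 85/216)(36v^3 + 114v^2 + 498v + 2700) + (-(5795/36)v^2 + (5795/36)v - 5795/2)
  36v^3 + 114v^2 + 498v + 2700 = (-(1296/5795)v - 1080/1159)(-(5795/36)v^2 + (5795/36)v - 5795/2) + (0)
Last nonzero remainder: -(5795/36)v^2 + (5795/36)v - 5795/2. Dividing through by -5795/36 gives the monic gcd v^2 - v + 18.
Then lcm(f, g) = f·g / gcd(f, g); expanding and making the result monic gives the answer.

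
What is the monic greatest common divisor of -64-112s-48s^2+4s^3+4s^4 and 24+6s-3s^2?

By polynomial division,
  4s^4+4s^3-48s^2-112s-64 = (-(4/3)s^2-4s-8/3)(-3s^2+6s+24) + (0)
Last nonzero remainder: -3s^2+6s+24. Dividing through by -3 gives the monic gcd s^2-2s-8.

-8-2s+s^2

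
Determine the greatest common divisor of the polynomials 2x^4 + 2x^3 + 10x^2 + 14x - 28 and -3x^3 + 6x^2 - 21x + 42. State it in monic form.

By polynomial division,
  2x^4 + 2x^3 + 10x^2 + 14x - 28 = (-(2/3)x - 2)(-3x^3 + 6x^2 - 21x + 42) + (8x^2 + 56)
  -3x^3 + 6x^2 - 21x + 42 = (-(3/8)x + 3/4)(8x^2 + 56) + (0)
Last nonzero remainder: 8x^2 + 56. Dividing through by 8 gives the monic gcd x^2 + 7.

x^2 + 7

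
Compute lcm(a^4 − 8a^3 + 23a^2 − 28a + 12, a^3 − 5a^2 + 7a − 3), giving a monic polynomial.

Euclidean algorithm in ℚ[a]:
  a^4 − 8a^3 + 23a^2 − 28a + 12 = (a − 3)(a^3 − 5a^2 + 7a − 3) + (a^2 − 4a + 3)
  a^3 − 5a^2 + 7a − 3 = (a − 1)(a^2 − 4a + 3) + (0)
The last nonzero remainder a^2 − 4a + 3 is already monic.
Then lcm(f, g) = f·g / gcd(f, g); expanding and making the result monic gives the answer.

a^5 − 9a^4 + 31a^3 − 51a^2 + 40a − 12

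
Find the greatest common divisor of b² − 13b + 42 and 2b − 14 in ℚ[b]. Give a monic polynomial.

b − 7

By polynomial division,
  b² − 13b + 42 = ((1/2)b − 3)(2b − 14) + (0)
Last nonzero remainder: 2b − 14. Dividing through by 2 gives the monic gcd b − 7.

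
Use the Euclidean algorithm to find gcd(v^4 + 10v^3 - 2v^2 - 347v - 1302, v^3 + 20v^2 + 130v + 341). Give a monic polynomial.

v^2 + 9v + 31

Euclidean algorithm in ℚ[v]:
  v^4 + 10v^3 - 2v^2 - 347v - 1302 = (v - 10)(v^3 + 20v^2 + 130v + 341) + (68v^2 + 612v + 2108)
  v^3 + 20v^2 + 130v + 341 = ((1/68)v + 11/68)(68v^2 + 612v + 2108) + (0)
Last nonzero remainder: 68v^2 + 612v + 2108. Dividing through by 68 gives the monic gcd v^2 + 9v + 31.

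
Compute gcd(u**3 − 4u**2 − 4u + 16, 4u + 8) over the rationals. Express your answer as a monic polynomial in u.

u + 2

By polynomial division,
  u**3 − 4u**2 − 4u + 16 = ((1/4)u**2 − (3/2)u + 2)(4u + 8) + (0)
Last nonzero remainder: 4u + 8. Dividing through by 4 gives the monic gcd u + 2.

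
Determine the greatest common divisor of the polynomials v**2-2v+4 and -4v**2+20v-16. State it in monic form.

By polynomial division,
  v**2-2v+4 = (-1/4)(-4v**2+20v-16) + (3v)
  -4v**2+20v-16 = (-(4/3)v+20/3)(3v) + (-16)
  3v = (-(3/16)v)(-16) + (0)
The last nonzero remainder is the constant -16, so the polynomials are coprime and gcd = 1.

1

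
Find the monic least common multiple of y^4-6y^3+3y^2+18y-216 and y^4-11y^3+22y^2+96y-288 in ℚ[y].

y^6-14y^5+67y^4-102y^3-312y^2+2016y-3456

Euclidean algorithm in ℚ[y]:
  y^4-6y^3+3y^2+18y-216 = (y^4-11y^3+22y^2+96y-288) + (5y^3-19y^2-78y+72)
  y^4-11y^3+22y^2+96y-288 = ((1/5)y-36/25)(5y^3-19y^2-78y+72) + ((256/25)y^2-(768/25)y-4608/25)
  5y^3-19y^2-78y+72 = ((125/256)y-25/64)((256/25)y^2-(768/25)y-4608/25) + (0)
Last nonzero remainder: (256/25)y^2-(768/25)y-4608/25. Dividing through by 256/25 gives the monic gcd y^2-3y-18.
Then lcm(f, g) = f·g / gcd(f, g); expanding and making the result monic gives the answer.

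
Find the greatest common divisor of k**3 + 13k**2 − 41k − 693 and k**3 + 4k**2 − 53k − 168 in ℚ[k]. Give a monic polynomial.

By polynomial division,
  k**3 + 13k**2 − 41k − 693 = (k**3 + 4k**2 − 53k − 168) + (9k**2 + 12k − 525)
  k**3 + 4k**2 − 53k − 168 = ((1/9)k + 8/27)(9k**2 + 12k − 525) + ((16/9)k − 112/9)
  9k**2 + 12k − 525 = ((81/16)k + 675/16)((16/9)k − 112/9) + (0)
Last nonzero remainder: (16/9)k − 112/9. Dividing through by 16/9 gives the monic gcd k − 7.

k − 7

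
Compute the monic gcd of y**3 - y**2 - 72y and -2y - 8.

1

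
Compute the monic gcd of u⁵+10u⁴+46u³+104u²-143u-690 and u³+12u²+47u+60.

u²+8u+15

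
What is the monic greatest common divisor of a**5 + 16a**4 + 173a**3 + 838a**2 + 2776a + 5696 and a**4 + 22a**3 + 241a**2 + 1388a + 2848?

Repeated division with remainder:
  a**5 + 16a**4 + 173a**3 + 838a**2 + 2776a + 5696 = (a - 6)(a**4 + 22a**3 + 241a**2 + 1388a + 2848) + (64a**3 + 896a**2 + 8256a + 22784)
  a**4 + 22a**3 + 241a**2 + 1388a + 2848 = ((1/64)a + 1/8)(64a**3 + 896a**2 + 8256a + 22784) + (0)
Last nonzero remainder: 64a**3 + 896a**2 + 8256a + 22784. Dividing through by 64 gives the monic gcd a**3 + 14a**2 + 129a + 356.

a**3 + 14a**2 + 129a + 356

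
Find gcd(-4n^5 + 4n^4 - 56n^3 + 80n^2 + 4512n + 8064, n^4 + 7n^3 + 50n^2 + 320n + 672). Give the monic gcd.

Repeated division with remainder:
  -4n^5 + 4n^4 - 56n^3 + 80n^2 + 4512n + 8064 = (-4n + 32)(n^4 + 7n^3 + 50n^2 + 320n + 672) + (-80n^3 - 240n^2 - 3040n - 13440)
  n^4 + 7n^3 + 50n^2 + 320n + 672 = (-(1/80)n - 1/20)(-80n^3 - 240n^2 - 3040n - 13440) + (0)
Last nonzero remainder: -80n^3 - 240n^2 - 3040n - 13440. Dividing through by -80 gives the monic gcd n^3 + 3n^2 + 38n + 168.

n^3 + 3n^2 + 38n + 168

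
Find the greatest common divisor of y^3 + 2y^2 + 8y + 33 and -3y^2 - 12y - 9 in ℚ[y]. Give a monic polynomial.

Repeated division with remainder:
  y^3 + 2y^2 + 8y + 33 = (-(1/3)y + 2/3)(-3y^2 - 12y - 9) + (13y + 39)
  -3y^2 - 12y - 9 = (-(3/13)y - 3/13)(13y + 39) + (0)
Last nonzero remainder: 13y + 39. Dividing through by 13 gives the monic gcd y + 3.

y + 3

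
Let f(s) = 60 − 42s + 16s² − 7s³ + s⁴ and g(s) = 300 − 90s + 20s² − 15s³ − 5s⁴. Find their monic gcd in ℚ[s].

−12 + 6s − 2s² + s³

Euclidean algorithm in ℚ[s]:
  s⁴ − 7s³ + 16s² − 42s + 60 = (−1/5)(−5s⁴ − 15s³ + 20s² − 90s + 300) + (−10s³ + 20s² − 60s + 120)
  −5s⁴ − 15s³ + 20s² − 90s + 300 = ((1/2)s + 5/2)(−10s³ + 20s² − 60s + 120) + (0)
Last nonzero remainder: −10s³ + 20s² − 60s + 120. Dividing through by −10 gives the monic gcd s³ − 2s² + 6s − 12.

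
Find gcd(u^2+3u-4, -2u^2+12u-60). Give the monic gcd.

1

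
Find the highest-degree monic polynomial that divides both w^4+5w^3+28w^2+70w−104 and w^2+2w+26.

w^2+2w+26

Apply the Euclidean algorithm:
  w^4+5w^3+28w^2+70w−104 = (w^2+3w−4)(w^2+2w+26) + (0)
The last nonzero remainder w^2+2w+26 is already monic.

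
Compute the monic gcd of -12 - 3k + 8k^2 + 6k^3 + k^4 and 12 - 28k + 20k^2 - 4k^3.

Euclidean algorithm in ℚ[k]:
  k^4 + 6k^3 + 8k^2 - 3k - 12 = (-(1/4)k - 11/4)(-4k^3 + 20k^2 - 28k + 12) + (56k^2 - 77k + 21)
  -4k^3 + 20k^2 - 28k + 12 = (-(1/14)k + 29/112)(56k^2 - 77k + 21) + (-(105/16)k + 105/16)
  56k^2 - 77k + 21 = (-(128/15)k + 16/5)(-(105/16)k + 105/16) + (0)
Last nonzero remainder: -(105/16)k + 105/16. Dividing through by -105/16 gives the monic gcd k - 1.

-1 + k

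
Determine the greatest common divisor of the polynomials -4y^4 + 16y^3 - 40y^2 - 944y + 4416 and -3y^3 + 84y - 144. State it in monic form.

y^2 + 2y - 24

Euclidean algorithm in ℚ[y]:
  -4y^4 + 16y^3 - 40y^2 - 944y + 4416 = ((4/3)y - 16/3)(-3y^3 + 84y - 144) + (-152y^2 - 304y + 3648)
  -3y^3 + 84y - 144 = ((3/152)y - 3/76)(-152y^2 - 304y + 3648) + (0)
Last nonzero remainder: -152y^2 - 304y + 3648. Dividing through by -152 gives the monic gcd y^2 + 2y - 24.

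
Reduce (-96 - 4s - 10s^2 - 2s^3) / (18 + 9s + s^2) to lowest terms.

(-16 + 2s - 2s^2)/(3 + s)

By polynomial division,
  -2s^3 - 10s^2 - 4s - 96 = (-2s + 8)(s^2 + 9s + 18) + (-40s - 240)
  s^2 + 9s + 18 = (-(1/40)s - 3/40)(-40s - 240) + (0)
Last nonzero remainder: -40s - 240. Dividing through by -40 gives the monic gcd s + 6.
Cancel s + 6 from numerator and denominator to get the reduced form.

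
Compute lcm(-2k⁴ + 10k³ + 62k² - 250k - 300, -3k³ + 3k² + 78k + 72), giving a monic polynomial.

Euclidean algorithm in ℚ[k]:
  -2k⁴ + 10k³ + 62k² - 250k - 300 = ((2/3)k - 8/3)(-3k³ + 3k² + 78k + 72) + (18k² - 90k - 108)
  -3k³ + 3k² + 78k + 72 = (-(1/6)k - 2/3)(18k² - 90k - 108) + (0)
Last nonzero remainder: 18k² - 90k - 108. Dividing through by 18 gives the monic gcd k² - 5k - 6.
Then lcm(f, g) = f·g / gcd(f, g); expanding and making the result monic gives the answer.

k⁵ - k⁴ - 51k³ + k² + 650k + 600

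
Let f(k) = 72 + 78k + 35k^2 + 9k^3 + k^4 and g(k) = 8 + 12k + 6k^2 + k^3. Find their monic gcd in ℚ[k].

2 + k

Apply the Euclidean algorithm:
  k^4 + 9k^3 + 35k^2 + 78k + 72 = (k + 3)(k^3 + 6k^2 + 12k + 8) + (5k^2 + 34k + 48)
  k^3 + 6k^2 + 12k + 8 = ((1/5)k - 4/25)(5k^2 + 34k + 48) + ((196/25)k + 392/25)
  5k^2 + 34k + 48 = ((125/196)k + 150/49)((196/25)k + 392/25) + (0)
Last nonzero remainder: (196/25)k + 392/25. Dividing through by 196/25 gives the monic gcd k + 2.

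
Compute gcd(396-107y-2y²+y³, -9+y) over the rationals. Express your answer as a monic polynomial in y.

-9+y

Repeated division with remainder:
  y³-2y²-107y+396 = (y²+7y-44)(y-9) + (0)
The last nonzero remainder y-9 is already monic.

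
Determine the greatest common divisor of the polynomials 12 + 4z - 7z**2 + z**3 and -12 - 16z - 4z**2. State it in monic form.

1 + z

Apply the Euclidean algorithm:
  z**3 - 7z**2 + 4z + 12 = (-(1/4)z + 11/4)(-4z**2 - 16z - 12) + (45z + 45)
  -4z**2 - 16z - 12 = (-(4/45)z - 4/15)(45z + 45) + (0)
Last nonzero remainder: 45z + 45. Dividing through by 45 gives the monic gcd z + 1.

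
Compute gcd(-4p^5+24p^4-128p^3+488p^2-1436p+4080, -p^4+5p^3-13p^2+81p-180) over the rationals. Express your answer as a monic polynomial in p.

p^3-2p^2+7p-60

By polynomial division,
  -4p^5+24p^4-128p^3+488p^2-1436p+4080 = (4p-4)(-p^4+5p^3-13p^2+81p-180) + (-56p^3+112p^2-392p+3360)
  -p^4+5p^3-13p^2+81p-180 = ((1/56)p-3/56)(-56p^3+112p^2-392p+3360) + (0)
Last nonzero remainder: -56p^3+112p^2-392p+3360. Dividing through by -56 gives the monic gcd p^3-2p^2+7p-60.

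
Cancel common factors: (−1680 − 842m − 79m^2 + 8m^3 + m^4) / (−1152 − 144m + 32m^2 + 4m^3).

(−210 − 79m + m^3)/(−144 + 4m^2)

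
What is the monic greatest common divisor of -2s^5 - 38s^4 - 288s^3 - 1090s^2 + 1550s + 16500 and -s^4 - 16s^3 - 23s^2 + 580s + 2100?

s^2 + 15s + 50

Apply the Euclidean algorithm:
  -2s^5 - 38s^4 - 288s^3 - 1090s^2 + 1550s + 16500 = (2s + 6)(-s^4 - 16s^3 - 23s^2 + 580s + 2100) + (-146s^3 - 2112s^2 - 6130s + 3900)
  -s^4 - 16s^3 - 23s^2 + 580s + 2100 = ((1/146)s + 56/5329)(-146s^3 - 2112s^2 - 6130s + 3900) + ((219450/5329)s^2 + (3291750/5329)s + 10972500/5329)
  -146s^3 - 2112s^2 - 6130s + 3900 = (-(389017/109725)s + 69277/36575)((219450/5329)s^2 + (3291750/5329)s + 10972500/5329) + (0)
Last nonzero remainder: (219450/5329)s^2 + (3291750/5329)s + 10972500/5329. Dividing through by 219450/5329 gives the monic gcd s^2 + 15s + 50.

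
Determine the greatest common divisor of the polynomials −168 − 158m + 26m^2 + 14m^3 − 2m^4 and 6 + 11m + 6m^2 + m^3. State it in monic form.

By polynomial division,
  −2m^4 + 14m^3 + 26m^2 − 158m − 168 = (−2m + 26)(m^3 + 6m^2 + 11m + 6) + (−108m^2 − 432m − 324)
  m^3 + 6m^2 + 11m + 6 = (−(1/108)m − 1/54)(−108m^2 − 432m − 324) + (0)
Last nonzero remainder: −108m^2 − 432m − 324. Dividing through by −108 gives the monic gcd m^2 + 4m + 3.

3 + 4m + m^2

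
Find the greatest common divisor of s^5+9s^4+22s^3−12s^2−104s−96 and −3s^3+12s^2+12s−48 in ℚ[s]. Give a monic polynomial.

s^2−4

By polynomial division,
  s^5+9s^4+22s^3−12s^2−104s−96 = (−(1/3)s^2−(13/3)s−26)(−3s^3+12s^2+12s−48) + (336s^2−1344)
  −3s^3+12s^2+12s−48 = (−(1/112)s+1/28)(336s^2−1344) + (0)
Last nonzero remainder: 336s^2−1344. Dividing through by 336 gives the monic gcd s^2−4.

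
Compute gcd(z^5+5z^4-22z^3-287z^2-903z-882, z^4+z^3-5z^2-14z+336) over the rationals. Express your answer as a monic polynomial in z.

z^2+7z+21

By polynomial division,
  z^5+5z^4-22z^3-287z^2-903z-882 = (z+4)(z^4+z^3-5z^2-14z+336) + (-21z^3-253z^2-1183z-2226)
  z^4+z^3-5z^2-14z+336 = (-(1/21)z+232/441)(-21z^3-253z^2-1183z-2226) + ((31648/441)z^2+(31648/63)z+31648/21)
  -21z^3-253z^2-1183z-2226 = (-(9261/31648)z-23373/15824)((31648/441)z^2+(31648/63)z+31648/21) + (0)
Last nonzero remainder: (31648/441)z^2+(31648/63)z+31648/21. Dividing through by 31648/441 gives the monic gcd z^2+7z+21.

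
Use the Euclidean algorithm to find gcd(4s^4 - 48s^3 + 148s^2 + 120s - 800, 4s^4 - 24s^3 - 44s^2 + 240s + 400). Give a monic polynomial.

By polynomial division,
  4s^4 - 48s^3 + 148s^2 + 120s - 800 = (4s^4 - 24s^3 - 44s^2 + 240s + 400) + (-24s^3 + 192s^2 - 120s - 1200)
  4s^4 - 24s^3 - 44s^2 + 240s + 400 = (-(1/6)s - 1/3)(-24s^3 + 192s^2 - 120s - 1200) + (0)
Last nonzero remainder: -24s^3 + 192s^2 - 120s - 1200. Dividing through by -24 gives the monic gcd s^3 - 8s^2 + 5s + 50.

s^3 - 8s^2 + 5s + 50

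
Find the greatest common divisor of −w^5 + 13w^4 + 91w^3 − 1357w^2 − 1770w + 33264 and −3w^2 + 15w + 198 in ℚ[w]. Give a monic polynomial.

Euclidean algorithm in ℚ[w]:
  −w^5 + 13w^4 + 91w^3 − 1357w^2 − 1770w + 33264 = ((1/3)w^3 − (8/3)w^2 − (65/3)w + 168)(−3w^2 + 15w + 198) + (0)
Last nonzero remainder: −3w^2 + 15w + 198. Dividing through by −3 gives the monic gcd w^2 − 5w − 66.

w^2 − 5w − 66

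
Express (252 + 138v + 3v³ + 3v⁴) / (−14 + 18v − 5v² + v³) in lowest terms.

(18 + 15v + 3v²)/(−1 + v)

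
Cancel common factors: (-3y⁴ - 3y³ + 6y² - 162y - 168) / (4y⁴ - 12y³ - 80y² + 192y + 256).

(-3y² + 12y - 42)/(4y² - 32y + 64)

Euclidean algorithm in ℚ[y]:
  -3y⁴ - 3y³ + 6y² - 162y - 168 = (-3/4)(4y⁴ - 12y³ - 80y² + 192y + 256) + (-12y³ - 54y² - 18y + 24)
  4y⁴ - 12y³ - 80y² + 192y + 256 = (-(1/3)y + 5/2)(-12y³ - 54y² - 18y + 24) + (49y² + 245y + 196)
  -12y³ - 54y² - 18y + 24 = (-(12/49)y + 6/49)(49y² + 245y + 196) + (0)
Last nonzero remainder: 49y² + 245y + 196. Dividing through by 49 gives the monic gcd y² + 5y + 4.
Cancel y² + 5y + 4 from numerator and denominator to get the reduced form.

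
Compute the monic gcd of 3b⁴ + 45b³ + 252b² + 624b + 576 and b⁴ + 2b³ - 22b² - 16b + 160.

b² + 8b + 16

Apply the Euclidean algorithm:
  3b⁴ + 45b³ + 252b² + 624b + 576 = (3)(b⁴ + 2b³ - 22b² - 16b + 160) + (39b³ + 318b² + 672b + 96)
  b⁴ + 2b³ - 22b² - 16b + 160 = ((1/39)b - 80/507)(39b³ + 318b² + 672b + 96) + ((1850/169)b² + (14800/169)b + 29600/169)
  39b³ + 318b² + 672b + 96 = ((6591/1850)b + 507/925)((1850/169)b² + (14800/169)b + 29600/169) + (0)
Last nonzero remainder: (1850/169)b² + (14800/169)b + 29600/169. Dividing through by 1850/169 gives the monic gcd b² + 8b + 16.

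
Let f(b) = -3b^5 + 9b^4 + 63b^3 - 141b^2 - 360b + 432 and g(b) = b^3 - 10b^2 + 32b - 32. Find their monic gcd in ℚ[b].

b^2 - 8b + 16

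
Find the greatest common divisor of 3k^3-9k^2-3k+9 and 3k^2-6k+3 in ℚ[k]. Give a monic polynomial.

k-1

Apply the Euclidean algorithm:
  3k^3-9k^2-3k+9 = (k-1)(3k^2-6k+3) + (-12k+12)
  3k^2-6k+3 = (-(1/4)k+1/4)(-12k+12) + (0)
Last nonzero remainder: -12k+12. Dividing through by -12 gives the monic gcd k-1.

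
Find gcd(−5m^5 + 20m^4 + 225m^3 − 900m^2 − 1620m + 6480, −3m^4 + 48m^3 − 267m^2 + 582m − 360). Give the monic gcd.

Repeated division with remainder:
  −5m^5 + 20m^4 + 225m^3 − 900m^2 − 1620m + 6480 = ((5/3)m + 20)(−3m^4 + 48m^3 − 267m^2 + 582m − 360) + (−290m^3 + 3470m^2 − 12660m + 13680)
  −3m^4 + 48m^3 − 267m^2 + 582m − 360 = ((3/290)m − 351/8410)(−290m^3 + 3470m^2 − 12660m + 13680) + ((7392/841)m^2 − (73920/841)m + 177408/841)
  −290m^3 + 3470m^2 − 12660m + 13680 = (−(121945/3696)m + 79895/1232)((7392/841)m^2 − (73920/841)m + 177408/841) + (0)
Last nonzero remainder: (7392/841)m^2 − (73920/841)m + 177408/841. Dividing through by 7392/841 gives the monic gcd m^2 − 10m + 24.

m^2 − 10m + 24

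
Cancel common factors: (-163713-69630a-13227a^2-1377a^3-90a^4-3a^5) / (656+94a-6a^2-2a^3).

(3993+627a+57a^2+3a^3)/(-16+2a)

By polynomial division,
  -3a^5-90a^4-1377a^3-13227a^2-69630a-163713 = ((3/2)a^2+(81/2)a+1275/2)(-2a^3-6a^2+94a+656) + (-14193a^2-156123a-581913)
  -2a^3-6a^2+94a+656 = ((2/14193)a-16/14193)(-14193a^2-156123a-581913) + (0)
Last nonzero remainder: -14193a^2-156123a-581913. Dividing through by -14193 gives the monic gcd a^2+11a+41.
Cancel a^2+11a+41 from numerator and denominator to get the reduced form.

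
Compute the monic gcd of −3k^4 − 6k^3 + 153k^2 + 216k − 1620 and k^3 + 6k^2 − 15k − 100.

k + 5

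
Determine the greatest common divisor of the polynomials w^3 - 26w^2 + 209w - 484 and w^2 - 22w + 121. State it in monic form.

w^2 - 22w + 121

Euclidean algorithm in ℚ[w]:
  w^3 - 26w^2 + 209w - 484 = (w - 4)(w^2 - 22w + 121) + (0)
The last nonzero remainder w^2 - 22w + 121 is already monic.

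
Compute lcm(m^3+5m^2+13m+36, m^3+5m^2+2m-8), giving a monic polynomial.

m^5+6m^4+16m^3+39m^2+10m-72

Repeated division with remainder:
  m^3+5m^2+13m+36 = (m^3+5m^2+2m-8) + (11m+44)
  m^3+5m^2+2m-8 = ((1/11)m^2+(1/11)m-2/11)(11m+44) + (0)
Last nonzero remainder: 11m+44. Dividing through by 11 gives the monic gcd m+4.
Then lcm(f, g) = f·g / gcd(f, g); expanding and making the result monic gives the answer.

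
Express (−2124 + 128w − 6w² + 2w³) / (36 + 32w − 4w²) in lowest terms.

Euclidean algorithm in ℚ[w]:
  2w³ − 6w² + 128w − 2124 = (−(1/2)w − 5/2)(−4w² + 32w + 36) + (226w − 2034)
  −4w² + 32w + 36 = (−(2/113)w − 2/113)(226w − 2034) + (0)
Last nonzero remainder: 226w − 2034. Dividing through by 226 gives the monic gcd w − 9.
Cancel w − 9 from numerator and denominator to get the reduced form.

(−118 − 6w − w²)/(2 + 2w)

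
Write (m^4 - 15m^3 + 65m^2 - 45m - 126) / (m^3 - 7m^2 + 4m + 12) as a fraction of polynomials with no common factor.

Repeated division with remainder:
  m^4 - 15m^3 + 65m^2 - 45m - 126 = (m - 8)(m^3 - 7m^2 + 4m + 12) + (5m^2 - 25m - 30)
  m^3 - 7m^2 + 4m + 12 = ((1/5)m - 2/5)(5m^2 - 25m - 30) + (0)
Last nonzero remainder: 5m^2 - 25m - 30. Dividing through by 5 gives the monic gcd m^2 - 5m - 6.
Cancel m^2 - 5m - 6 from numerator and denominator to get the reduced form.

(m^2 - 10m + 21)/(m - 2)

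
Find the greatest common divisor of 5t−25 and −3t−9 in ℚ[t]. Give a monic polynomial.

1

Euclidean algorithm in ℚ[t]:
  5t−25 = (−5/3)(−3t−9) + (−40)
  −3t−9 = ((3/40)t+9/40)(−40) + (0)
The last nonzero remainder is the constant −40, so the polynomials are coprime and gcd = 1.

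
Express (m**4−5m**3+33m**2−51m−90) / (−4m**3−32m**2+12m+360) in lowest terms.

(−m**3+2m**2−27m−30)/(4m**2+44m+120)

Apply the Euclidean algorithm:
  m**4−5m**3+33m**2−51m−90 = (−(1/4)m+13/4)(−4m**3−32m**2+12m+360) + (140m**2−1260)
  −4m**3−32m**2+12m+360 = (−(1/35)m−8/35)(140m**2−1260) + (−24m+72)
  140m**2−1260 = (−(35/6)m−35/2)(−24m+72) + (0)
Last nonzero remainder: −24m+72. Dividing through by −24 gives the monic gcd m−3.
Cancel m−3 from numerator and denominator to get the reduced form.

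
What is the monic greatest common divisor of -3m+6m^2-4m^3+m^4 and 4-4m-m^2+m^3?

-1+m

Apply the Euclidean algorithm:
  m^4-4m^3+6m^2-3m = (m-3)(m^3-m^2-4m+4) + (7m^2-19m+12)
  m^3-m^2-4m+4 = ((1/7)m+12/49)(7m^2-19m+12) + (-(52/49)m+52/49)
  7m^2-19m+12 = (-(343/52)m+147/13)(-(52/49)m+52/49) + (0)
Last nonzero remainder: -(52/49)m+52/49. Dividing through by -52/49 gives the monic gcd m-1.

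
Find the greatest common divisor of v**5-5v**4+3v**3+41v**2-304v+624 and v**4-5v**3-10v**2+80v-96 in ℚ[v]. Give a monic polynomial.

By polynomial division,
  v**5-5v**4+3v**3+41v**2-304v+624 = (v)(v**4-5v**3-10v**2+80v-96) + (13v**3-39v**2-208v+624)
  v**4-5v**3-10v**2+80v-96 = ((1/13)v-2/13)(13v**3-39v**2-208v+624) + (0)
Last nonzero remainder: 13v**3-39v**2-208v+624. Dividing through by 13 gives the monic gcd v**3-3v**2-16v+48.

v**3-3v**2-16v+48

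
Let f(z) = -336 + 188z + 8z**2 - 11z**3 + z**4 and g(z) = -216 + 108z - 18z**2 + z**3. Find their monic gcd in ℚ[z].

Euclidean algorithm in ℚ[z]:
  z**4 - 11z**3 + 8z**2 + 188z - 336 = (z + 7)(z**3 - 18z**2 + 108z - 216) + (26z**2 - 352z + 1176)
  z**3 - 18z**2 + 108z - 216 = ((1/26)z - 29/169)(26z**2 - 352z + 1176) + ((400/169)z - 2400/169)
  26z**2 - 352z + 1176 = ((2197/200)z - 8281/100)((400/169)z - 2400/169) + (0)
Last nonzero remainder: (400/169)z - 2400/169. Dividing through by 400/169 gives the monic gcd z - 6.

-6 + z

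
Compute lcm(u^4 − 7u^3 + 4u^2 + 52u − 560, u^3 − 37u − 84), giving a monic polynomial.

u^5 − 4u^4 − 17u^3 + 64u^2 − 404u − 1680

Repeated division with remainder:
  u^4 − 7u^3 + 4u^2 + 52u − 560 = (u − 7)(u^3 − 37u − 84) + (41u^2 − 123u − 1148)
  u^3 − 37u − 84 = ((1/41)u + 3/41)(41u^2 − 123u − 1148) + (0)
Last nonzero remainder: 41u^2 − 123u − 1148. Dividing through by 41 gives the monic gcd u^2 − 3u − 28.
Then lcm(f, g) = f·g / gcd(f, g); expanding and making the result monic gives the answer.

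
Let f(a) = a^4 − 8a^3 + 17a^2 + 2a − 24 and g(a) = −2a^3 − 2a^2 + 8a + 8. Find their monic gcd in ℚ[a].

a^2 − a − 2

Euclidean algorithm in ℚ[a]:
  a^4 − 8a^3 + 17a^2 + 2a − 24 = (−(1/2)a + 9/2)(−2a^3 − 2a^2 + 8a + 8) + (30a^2 − 30a − 60)
  −2a^3 − 2a^2 + 8a + 8 = (−(1/15)a − 2/15)(30a^2 − 30a − 60) + (0)
Last nonzero remainder: 30a^2 − 30a − 60. Dividing through by 30 gives the monic gcd a^2 − a − 2.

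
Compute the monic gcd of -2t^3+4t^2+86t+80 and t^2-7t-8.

By polynomial division,
  -2t^3+4t^2+86t+80 = (-2t-10)(t^2-7t-8) + (0)
The last nonzero remainder t^2-7t-8 is already monic.

t^2-7t-8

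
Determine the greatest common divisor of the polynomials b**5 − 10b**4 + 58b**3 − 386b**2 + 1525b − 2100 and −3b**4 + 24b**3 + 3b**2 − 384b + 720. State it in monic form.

By polynomial division,
  b**5 − 10b**4 + 58b**3 − 386b**2 + 1525b − 2100 = (−(1/3)b + 2/3)(−3b**4 + 24b**3 + 3b**2 − 384b + 720) + (43b**3 − 516b**2 + 2021b − 2580)
  −3b**4 + 24b**3 + 3b**2 − 384b + 720 = (−(3/43)b − 12/43)(43b**3 − 516b**2 + 2021b − 2580) + (0)
Last nonzero remainder: 43b**3 − 516b**2 + 2021b − 2580. Dividing through by 43 gives the monic gcd b**3 − 12b**2 + 47b − 60.

b**3 − 12b**2 + 47b − 60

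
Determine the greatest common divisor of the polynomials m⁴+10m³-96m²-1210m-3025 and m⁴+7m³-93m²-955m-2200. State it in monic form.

m³-m²-85m-275

By polynomial division,
  m⁴+10m³-96m²-1210m-3025 = (m⁴+7m³-93m²-955m-2200) + (3m³-3m²-255m-825)
  m⁴+7m³-93m²-955m-2200 = ((1/3)m+8/3)(3m³-3m²-255m-825) + (0)
Last nonzero remainder: 3m³-3m²-255m-825. Dividing through by 3 gives the monic gcd m³-m²-85m-275.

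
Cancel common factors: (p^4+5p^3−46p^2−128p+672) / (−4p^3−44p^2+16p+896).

(−p^2−2p+24)/(4p+32)

Euclidean algorithm in ℚ[p]:
  p^4+5p^3−46p^2−128p+672 = (−(1/4)p+3/2)(−4p^3−44p^2+16p+896) + (24p^2+72p−672)
  −4p^3−44p^2+16p+896 = (−(1/6)p−4/3)(24p^2+72p−672) + (0)
Last nonzero remainder: 24p^2+72p−672. Dividing through by 24 gives the monic gcd p^2+3p−28.
Cancel p^2+3p−28 from numerator and denominator to get the reduced form.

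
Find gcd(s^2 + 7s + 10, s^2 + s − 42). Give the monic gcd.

1

Euclidean algorithm in ℚ[s]:
  s^2 + 7s + 10 = (s^2 + s − 42) + (6s + 52)
  s^2 + s − 42 = ((1/6)s − 23/18)(6s + 52) + (220/9)
  6s + 52 = ((27/110)s + 117/55)(220/9) + (0)
The last nonzero remainder is the constant 220/9, so the polynomials are coprime and gcd = 1.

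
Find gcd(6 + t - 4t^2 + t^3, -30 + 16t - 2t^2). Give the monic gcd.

-3 + t

Repeated division with remainder:
  t^3 - 4t^2 + t + 6 = (-(1/2)t - 2)(-2t^2 + 16t - 30) + (18t - 54)
  -2t^2 + 16t - 30 = (-(1/9)t + 5/9)(18t - 54) + (0)
Last nonzero remainder: 18t - 54. Dividing through by 18 gives the monic gcd t - 3.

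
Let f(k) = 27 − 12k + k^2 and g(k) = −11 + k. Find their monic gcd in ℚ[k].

By polynomial division,
  k^2 − 12k + 27 = (k − 1)(k − 11) + (16)
  k − 11 = ((1/16)k − 11/16)(16) + (0)
The last nonzero remainder is the constant 16, so the polynomials are coprime and gcd = 1.

1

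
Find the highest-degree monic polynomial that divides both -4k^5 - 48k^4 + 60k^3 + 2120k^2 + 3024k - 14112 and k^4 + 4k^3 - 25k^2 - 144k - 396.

Repeated division with remainder:
  -4k^5 - 48k^4 + 60k^3 + 2120k^2 + 3024k - 14112 = (-4k - 32)(k^4 + 4k^3 - 25k^2 - 144k - 396) + (88k^3 + 744k^2 - 3168k - 26784)
  k^4 + 4k^3 - 25k^2 - 144k - 396 = ((1/88)k - 49/968)(88k^3 + 744k^2 - 3168k - 26784) + ((5888/121)k^2 - 211968/121)
  88k^3 + 744k^2 - 3168k - 26784 = ((1331/736)k + 11253/736)((5888/121)k^2 - 211968/121) + (0)
Last nonzero remainder: (5888/121)k^2 - 211968/121. Dividing through by 5888/121 gives the monic gcd k^2 - 36.

k^2 - 36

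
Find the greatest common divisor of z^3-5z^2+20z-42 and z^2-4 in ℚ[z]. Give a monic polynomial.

1

Apply the Euclidean algorithm:
  z^3-5z^2+20z-42 = (z-5)(z^2-4) + (24z-62)
  z^2-4 = ((1/24)z+31/288)(24z-62) + (385/144)
  24z-62 = ((3456/385)z-8928/385)(385/144) + (0)
The last nonzero remainder is the constant 385/144, so the polynomials are coprime and gcd = 1.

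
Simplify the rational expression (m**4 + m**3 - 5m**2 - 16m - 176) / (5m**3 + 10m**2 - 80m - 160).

(m**2 + m + 11)/(5m + 10)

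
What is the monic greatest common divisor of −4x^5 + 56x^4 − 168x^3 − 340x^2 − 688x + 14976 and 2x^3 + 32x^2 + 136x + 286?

x^2 + 5x + 13

Euclidean algorithm in ℚ[x]:
  −4x^5 + 56x^4 − 168x^3 − 340x^2 − 688x + 14976 = (−2x^2 + 60x − 908)(2x^3 + 32x^2 + 136x + 286) + (21128x^2 + 105640x + 274664)
  2x^3 + 32x^2 + 136x + 286 = ((1/10564)x + 11/10564)(21128x^2 + 105640x + 274664) + (0)
Last nonzero remainder: 21128x^2 + 105640x + 274664. Dividing through by 21128 gives the monic gcd x^2 + 5x + 13.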